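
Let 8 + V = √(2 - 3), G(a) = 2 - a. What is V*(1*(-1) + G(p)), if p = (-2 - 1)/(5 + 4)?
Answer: -32/3 + 4*I/3 ≈ -10.667 + 1.3333*I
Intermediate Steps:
p = -⅓ (p = -3/9 = -3*⅑ = -⅓ ≈ -0.33333)
V = -8 + I (V = -8 + √(2 - 3) = -8 + √(-1) = -8 + I ≈ -8.0 + 1.0*I)
V*(1*(-1) + G(p)) = (-8 + I)*(1*(-1) + (2 - 1*(-⅓))) = (-8 + I)*(-1 + (2 + ⅓)) = (-8 + I)*(-1 + 7/3) = (-8 + I)*(4/3) = -32/3 + 4*I/3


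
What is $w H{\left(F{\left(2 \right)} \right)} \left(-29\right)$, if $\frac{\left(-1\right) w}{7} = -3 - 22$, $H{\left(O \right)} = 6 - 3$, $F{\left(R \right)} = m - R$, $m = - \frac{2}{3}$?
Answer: $-15225$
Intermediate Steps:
$m = - \frac{2}{3}$ ($m = \left(-2\right) \frac{1}{3} = - \frac{2}{3} \approx -0.66667$)
$F{\left(R \right)} = - \frac{2}{3} - R$
$H{\left(O \right)} = 3$ ($H{\left(O \right)} = 6 - 3 = 3$)
$w = 175$ ($w = - 7 \left(-3 - 22\right) = \left(-7\right) \left(-25\right) = 175$)
$w H{\left(F{\left(2 \right)} \right)} \left(-29\right) = 175 \cdot 3 \left(-29\right) = 525 \left(-29\right) = -15225$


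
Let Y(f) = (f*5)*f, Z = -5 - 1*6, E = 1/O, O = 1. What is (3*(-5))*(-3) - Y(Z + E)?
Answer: -455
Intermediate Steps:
E = 1 (E = 1/1 = 1*1 = 1)
Z = -11 (Z = -5 - 6 = -11)
Y(f) = 5*f**2 (Y(f) = (5*f)*f = 5*f**2)
(3*(-5))*(-3) - Y(Z + E) = (3*(-5))*(-3) - 5*(-11 + 1)**2 = -15*(-3) - 5*(-10)**2 = 45 - 5*100 = 45 - 1*500 = 45 - 500 = -455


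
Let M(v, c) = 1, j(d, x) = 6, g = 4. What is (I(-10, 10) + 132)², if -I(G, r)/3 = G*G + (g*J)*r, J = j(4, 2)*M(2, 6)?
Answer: 788544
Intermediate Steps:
J = 6 (J = 6*1 = 6)
I(G, r) = -72*r - 3*G² (I(G, r) = -3*(G*G + (4*6)*r) = -3*(G² + 24*r) = -72*r - 3*G²)
(I(-10, 10) + 132)² = ((-72*10 - 3*(-10)²) + 132)² = ((-720 - 3*100) + 132)² = ((-720 - 300) + 132)² = (-1020 + 132)² = (-888)² = 788544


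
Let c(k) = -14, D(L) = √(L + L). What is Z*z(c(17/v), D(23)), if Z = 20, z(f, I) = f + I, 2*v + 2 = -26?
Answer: -280 + 20*√46 ≈ -144.35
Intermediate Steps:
v = -14 (v = -1 + (½)*(-26) = -1 - 13 = -14)
D(L) = √2*√L (D(L) = √(2*L) = √2*√L)
z(f, I) = I + f
Z*z(c(17/v), D(23)) = 20*(√2*√23 - 14) = 20*(√46 - 14) = 20*(-14 + √46) = -280 + 20*√46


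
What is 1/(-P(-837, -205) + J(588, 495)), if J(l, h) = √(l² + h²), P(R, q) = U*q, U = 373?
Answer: 1865/142592816 - 3*√65641/5846305456 ≈ 1.2948e-5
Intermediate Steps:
P(R, q) = 373*q
J(l, h) = √(h² + l²)
1/(-P(-837, -205) + J(588, 495)) = 1/(-373*(-205) + √(495² + 588²)) = 1/(-1*(-76465) + √(245025 + 345744)) = 1/(76465 + √590769) = 1/(76465 + 3*√65641)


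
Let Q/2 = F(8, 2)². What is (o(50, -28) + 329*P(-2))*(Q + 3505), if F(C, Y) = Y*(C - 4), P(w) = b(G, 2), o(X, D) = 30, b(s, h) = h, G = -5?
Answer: 2499504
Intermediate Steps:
P(w) = 2
F(C, Y) = Y*(-4 + C)
Q = 128 (Q = 2*(2*(-4 + 8))² = 2*(2*4)² = 2*8² = 2*64 = 128)
(o(50, -28) + 329*P(-2))*(Q + 3505) = (30 + 329*2)*(128 + 3505) = (30 + 658)*3633 = 688*3633 = 2499504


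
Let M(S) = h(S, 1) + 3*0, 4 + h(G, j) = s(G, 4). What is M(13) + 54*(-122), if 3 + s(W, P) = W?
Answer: -6582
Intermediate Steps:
s(W, P) = -3 + W
h(G, j) = -7 + G (h(G, j) = -4 + (-3 + G) = -7 + G)
M(S) = -7 + S (M(S) = (-7 + S) + 3*0 = (-7 + S) + 0 = -7 + S)
M(13) + 54*(-122) = (-7 + 13) + 54*(-122) = 6 - 6588 = -6582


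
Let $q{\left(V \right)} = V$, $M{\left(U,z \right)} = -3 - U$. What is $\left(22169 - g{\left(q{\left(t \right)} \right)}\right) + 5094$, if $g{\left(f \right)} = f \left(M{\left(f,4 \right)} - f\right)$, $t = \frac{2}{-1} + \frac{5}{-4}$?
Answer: $\frac{218195}{8} \approx 27274.0$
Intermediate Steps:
$t = - \frac{13}{4}$ ($t = 2 \left(-1\right) + 5 \left(- \frac{1}{4}\right) = -2 - \frac{5}{4} = - \frac{13}{4} \approx -3.25$)
$g{\left(f \right)} = f \left(-3 - 2 f\right)$ ($g{\left(f \right)} = f \left(\left(-3 - f\right) - f\right) = f \left(-3 - 2 f\right)$)
$\left(22169 - g{\left(q{\left(t \right)} \right)}\right) + 5094 = \left(22169 - \left(-1\right) \left(- \frac{13}{4}\right) \left(3 + 2 \left(- \frac{13}{4}\right)\right)\right) + 5094 = \left(22169 - \left(-1\right) \left(- \frac{13}{4}\right) \left(3 - \frac{13}{2}\right)\right) + 5094 = \left(22169 - \left(-1\right) \left(- \frac{13}{4}\right) \left(- \frac{7}{2}\right)\right) + 5094 = \left(22169 - - \frac{91}{8}\right) + 5094 = \left(22169 + \frac{91}{8}\right) + 5094 = \frac{177443}{8} + 5094 = \frac{218195}{8}$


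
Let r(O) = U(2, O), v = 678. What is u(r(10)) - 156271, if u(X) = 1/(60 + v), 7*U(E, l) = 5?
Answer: -115327997/738 ≈ -1.5627e+5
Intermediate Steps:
U(E, l) = 5/7 (U(E, l) = (1/7)*5 = 5/7)
r(O) = 5/7
u(X) = 1/738 (u(X) = 1/(60 + 678) = 1/738)
u(r(10)) - 156271 = 1/738 - 156271 = -115327997/738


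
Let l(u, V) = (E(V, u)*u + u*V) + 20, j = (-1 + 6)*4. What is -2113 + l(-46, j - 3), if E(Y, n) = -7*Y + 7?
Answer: 2277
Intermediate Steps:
E(Y, n) = 7 - 7*Y
j = 20 (j = 5*4 = 20)
l(u, V) = 20 + V*u + u*(7 - 7*V) (l(u, V) = ((7 - 7*V)*u + u*V) + 20 = (u*(7 - 7*V) + V*u) + 20 = (V*u + u*(7 - 7*V)) + 20 = 20 + V*u + u*(7 - 7*V))
-2113 + l(-46, j - 3) = -2113 + (20 + 7*(-46) - 6*(20 - 3)*(-46)) = -2113 + (20 - 322 - 6*17*(-46)) = -2113 + (20 - 322 + 4692) = -2113 + 4390 = 2277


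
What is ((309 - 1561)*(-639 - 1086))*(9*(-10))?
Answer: -194373000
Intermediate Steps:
((309 - 1561)*(-639 - 1086))*(9*(-10)) = -1252*(-1725)*(-90) = 2159700*(-90) = -194373000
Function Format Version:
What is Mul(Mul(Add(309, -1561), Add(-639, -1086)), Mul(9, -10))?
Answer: -194373000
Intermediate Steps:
Mul(Mul(Add(309, -1561), Add(-639, -1086)), Mul(9, -10)) = Mul(Mul(-1252, -1725), -90) = Mul(2159700, -90) = -194373000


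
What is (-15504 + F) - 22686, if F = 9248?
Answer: -28942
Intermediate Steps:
(-15504 + F) - 22686 = (-15504 + 9248) - 22686 = -6256 - 22686 = -28942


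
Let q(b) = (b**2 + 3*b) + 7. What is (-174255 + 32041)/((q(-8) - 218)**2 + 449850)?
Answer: -142214/479091 ≈ -0.29684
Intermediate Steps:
q(b) = 7 + b**2 + 3*b
(-174255 + 32041)/((q(-8) - 218)**2 + 449850) = (-174255 + 32041)/(((7 + (-8)**2 + 3*(-8)) - 218)**2 + 449850) = -142214/(((7 + 64 - 24) - 218)**2 + 449850) = -142214/((47 - 218)**2 + 449850) = -142214/((-171)**2 + 449850) = -142214/(29241 + 449850) = -142214/479091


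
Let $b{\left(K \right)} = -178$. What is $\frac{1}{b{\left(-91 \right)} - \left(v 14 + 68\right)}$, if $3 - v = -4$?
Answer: $- \frac{1}{344} \approx -0.002907$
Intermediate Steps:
$v = 7$ ($v = 3 - -4 = 3 + 4 = 7$)
$\frac{1}{b{\left(-91 \right)} - \left(v 14 + 68\right)} = \frac{1}{-178 - \left(7 \cdot 14 + 68\right)} = \frac{1}{-178 - \left(98 + 68\right)} = \frac{1}{-178 - 166} = \frac{1}{-344} = - \frac{1}{344}$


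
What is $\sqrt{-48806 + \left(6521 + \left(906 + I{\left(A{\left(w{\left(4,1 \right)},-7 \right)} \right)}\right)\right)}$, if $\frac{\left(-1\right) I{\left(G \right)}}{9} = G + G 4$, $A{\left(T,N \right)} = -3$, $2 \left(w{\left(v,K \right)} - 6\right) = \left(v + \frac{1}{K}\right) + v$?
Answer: $2 i \sqrt{10311} \approx 203.09 i$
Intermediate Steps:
$w{\left(v,K \right)} = 6 + v + \frac{1}{2 K}$ ($w{\left(v,K \right)} = 6 + \frac{\left(v + \frac{1}{K}\right) + v}{2} = 6 + \frac{\frac{1}{K} + 2 v}{2} = 6 + \left(v + \frac{1}{2 K}\right) = 6 + v + \frac{1}{2 K}$)
$I{\left(G \right)} = - 45 G$ ($I{\left(G \right)} = - 9 \left(G + G 4\right) = - 9 \left(G + 4 G\right) = - 9 \cdot 5 G = - 45 G$)
$\sqrt{-48806 + \left(6521 + \left(906 + I{\left(A{\left(w{\left(4,1 \right)},-7 \right)} \right)}\right)\right)} = \sqrt{-48806 + \left(6521 + \left(906 - -135\right)\right)} = \sqrt{-48806 + \left(6521 + \left(906 + 135\right)\right)} = \sqrt{-48806 + \left(6521 + 1041\right)} = \sqrt{-48806 + 7562} = \sqrt{-41244} = 2 i \sqrt{10311}$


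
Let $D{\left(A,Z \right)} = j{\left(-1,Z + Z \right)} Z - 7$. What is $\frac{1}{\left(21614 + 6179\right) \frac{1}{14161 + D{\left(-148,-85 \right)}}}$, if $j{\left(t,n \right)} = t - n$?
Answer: $- \frac{211}{27793} \approx -0.0075918$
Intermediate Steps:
$D{\left(A,Z \right)} = -7 + Z \left(-1 - 2 Z\right)$ ($D{\left(A,Z \right)} = \left(-1 - \left(Z + Z\right)\right) Z - 7 = \left(-1 - 2 Z\right) Z - 7 = Z \left(-1 - 2 Z\right) - 7 = -7 + Z \left(-1 - 2 Z\right)$)
$\frac{1}{\left(21614 + 6179\right) \frac{1}{14161 + D{\left(-148,-85 \right)}}} = \frac{1}{\left(21614 + 6179\right) \frac{1}{14161 - \left(7 - 85 \left(1 + 2 \left(-85\right)\right)\right)}} = \frac{1}{27793 \frac{1}{14161 - \left(7 - 85 \left(1 - 170\right)\right)}} = \frac{1}{27793 \frac{1}{14161 - \left(7 - -14365\right)}} = \frac{1}{27793 \frac{1}{14161 - 14372}} = \frac{1}{27793 \frac{1}{-211}} = \frac{1}{27793 \left(- \frac{1}{211}\right)} = \frac{1}{- \frac{27793}{211}} = - \frac{211}{27793}$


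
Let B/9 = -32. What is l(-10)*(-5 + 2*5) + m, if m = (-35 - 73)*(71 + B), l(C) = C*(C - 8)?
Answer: 24336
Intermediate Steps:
B = -288 (B = 9*(-32) = -288)
l(C) = C*(-8 + C)
m = 23436 (m = (-35 - 73)*(71 - 288) = -108*(-217) = 23436)
l(-10)*(-5 + 2*5) + m = (-10*(-8 - 10))*(-5 + 2*5) + 23436 = (-10*(-18))*(-5 + 10) + 23436 = 180*5 + 23436 = 900 + 23436 = 24336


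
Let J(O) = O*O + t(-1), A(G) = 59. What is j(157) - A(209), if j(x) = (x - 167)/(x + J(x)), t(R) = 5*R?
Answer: -1463269/24801 ≈ -59.000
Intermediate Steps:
J(O) = -5 + O² (J(O) = O*O + 5*(-1) = O² - 5 = -5 + O²)
j(x) = (-167 + x)/(-5 + x + x²) (j(x) = (x - 167)/(x + (-5 + x²)) = (-167 + x)/(-5 + x + x²))
j(157) - A(209) = (-167 + 157)/(-5 + 157 + 157²) - 1*59 = -10/(-5 + 157 + 24649) - 59 = -10/24801 - 59 = -1463269/24801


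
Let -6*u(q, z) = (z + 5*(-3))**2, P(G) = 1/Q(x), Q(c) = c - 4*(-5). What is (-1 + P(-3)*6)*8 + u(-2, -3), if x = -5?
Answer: -294/5 ≈ -58.800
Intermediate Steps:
Q(c) = 20 + c (Q(c) = c - 1*(-20) = c + 20 = 20 + c)
P(G) = 1/15 (P(G) = 1/(20 - 5) = 1/15)
u(q, z) = -(-15 + z)**2/6 (u(q, z) = -(z + 5*(-3))**2/6 = -(z - 15)**2/6 = -(-15 + z)**2/6)
(-1 + P(-3)*6)*8 + u(-2, -3) = (-1 + (1/15)*6)*8 - (-15 - 3)**2/6 = (-1 + 2/5)*8 - 1/6*(-18)**2 = -3/5*8 - 1/6*324 = -24/5 - 54 = -294/5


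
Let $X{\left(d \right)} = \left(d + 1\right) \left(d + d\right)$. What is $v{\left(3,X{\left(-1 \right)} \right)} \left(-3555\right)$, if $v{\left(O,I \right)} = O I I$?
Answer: $0$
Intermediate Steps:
$X{\left(d \right)} = 2 d \left(1 + d\right)$ ($X{\left(d \right)} = \left(1 + d\right) 2 d = 2 d \left(1 + d\right)$)
$v{\left(O,I \right)} = O I^{2}$ ($v{\left(O,I \right)} = I O I = O I^{2}$)
$v{\left(3,X{\left(-1 \right)} \right)} \left(-3555\right) = 3 \left(2 \left(-1\right) \left(1 - 1\right)\right)^{2} \left(-3555\right) = 3 \left(2 \left(-1\right) 0\right)^{2} \left(-3555\right) = 3 \cdot 0^{2} \left(-3555\right) = 3 \cdot 0 \left(-3555\right) = 0 \left(-3555\right) = 0$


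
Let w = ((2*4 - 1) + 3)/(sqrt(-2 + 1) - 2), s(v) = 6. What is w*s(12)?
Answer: -24 - 12*I ≈ -24.0 - 12.0*I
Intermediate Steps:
w = 2*(-2 - I) (w = ((8 - 1) + 3)/(sqrt(-1) - 2) = (7 + 3)/(I - 2) = 10/(-2 + I) = 10*((-2 - I)/5) = 2*(-2 - I) ≈ -4.0 - 2.0*I)
w*s(12) = (-4 - 2*I)*6 = -24 - 12*I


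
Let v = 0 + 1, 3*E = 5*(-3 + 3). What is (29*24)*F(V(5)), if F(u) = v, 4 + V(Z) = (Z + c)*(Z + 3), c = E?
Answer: 696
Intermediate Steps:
E = 0 (E = (5*(-3 + 3))/3 = (5*0)/3 = (1/3)*0 = 0)
c = 0
V(Z) = -4 + Z*(3 + Z) (V(Z) = -4 + (Z + 0)*(Z + 3) = -4 + Z*(3 + Z))
v = 1
F(u) = 1
(29*24)*F(V(5)) = (29*24)*1 = 696*1 = 696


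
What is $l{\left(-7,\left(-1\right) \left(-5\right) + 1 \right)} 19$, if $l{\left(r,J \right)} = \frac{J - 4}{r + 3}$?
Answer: $- \frac{19}{2} \approx -9.5$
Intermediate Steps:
$l{\left(r,J \right)} = \frac{-4 + J}{3 + r}$
$l{\left(-7,\left(-1\right) \left(-5\right) + 1 \right)} 19 = \frac{-4 + \left(\left(-1\right) \left(-5\right) + 1\right)}{3 - 7} \cdot 19 = \frac{-4 + \left(5 + 1\right)}{-4} \cdot 19 = - \frac{-4 + 6}{4} \cdot 19 = \left(- \frac{1}{4}\right) 2 \cdot 19 = \left(- \frac{1}{2}\right) 19 = - \frac{19}{2}$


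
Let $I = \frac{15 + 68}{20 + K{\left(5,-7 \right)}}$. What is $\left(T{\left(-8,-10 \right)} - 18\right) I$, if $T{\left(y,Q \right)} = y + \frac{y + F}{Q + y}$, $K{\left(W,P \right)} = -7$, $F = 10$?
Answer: $- \frac{19505}{117} \approx -166.71$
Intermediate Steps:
$T{\left(y,Q \right)} = y + \frac{10 + y}{Q + y}$ ($T{\left(y,Q \right)} = y + \frac{y + 10}{Q + y} = y + \frac{10 + y}{Q + y}$)
$I = \frac{83}{13}$ ($I = \frac{15 + 68}{20 - 7} = \frac{83}{13} \approx 6.3846$)
$\left(T{\left(-8,-10 \right)} - 18\right) I = \left(\frac{10 - 8 + \left(-8\right)^{2} - -80}{-10 - 8} - 18\right) \frac{83}{13} = \left(\frac{10 - 8 + 64 + 80}{-18} - 18\right) \frac{83}{13} = \left(\left(- \frac{1}{18}\right) 146 - 18\right) \frac{83}{13} = \left(- \frac{73}{9} - 18\right) \frac{83}{13} = \left(- \frac{235}{9}\right) \frac{83}{13} = - \frac{19505}{117}$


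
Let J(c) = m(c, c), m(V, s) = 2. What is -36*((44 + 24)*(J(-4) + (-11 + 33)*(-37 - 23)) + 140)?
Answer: 3221424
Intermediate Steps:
J(c) = 2
-36*((44 + 24)*(J(-4) + (-11 + 33)*(-37 - 23)) + 140) = -36*((44 + 24)*(2 + (-11 + 33)*(-37 - 23)) + 140) = -36*(68*(2 + 22*(-60)) + 140) = -36*(68*(2 - 1320) + 140) = -36*(68*(-1318) + 140) = -36*(-89624 + 140) = -36*(-89484) = 3221424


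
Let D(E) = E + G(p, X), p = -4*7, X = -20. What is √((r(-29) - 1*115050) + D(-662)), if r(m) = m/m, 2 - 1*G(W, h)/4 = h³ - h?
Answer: I*√83783 ≈ 289.45*I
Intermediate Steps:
p = -28
G(W, h) = 8 - 4*h³ + 4*h (G(W, h) = 8 - 4*(h³ - h) = 8 + (-4*h³ + 4*h) = 8 - 4*h³ + 4*h)
r(m) = 1
D(E) = 31928 + E (D(E) = E + (8 - 4*(-20)³ + 4*(-20)) = E + (8 - 4*(-8000) - 80) = E + (8 + 32000 - 80) = E + 31928 = 31928 + E)
√((r(-29) - 1*115050) + D(-662)) = √((1 - 1*115050) + (31928 - 662)) = √((1 - 115050) + 31266) = √(-115049 + 31266) = √(-83783) = I*√83783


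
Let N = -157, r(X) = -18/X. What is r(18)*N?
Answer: 157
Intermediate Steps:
r(18)*N = -18/18*(-157) = -18*1/18*(-157) = -1*(-157) = 157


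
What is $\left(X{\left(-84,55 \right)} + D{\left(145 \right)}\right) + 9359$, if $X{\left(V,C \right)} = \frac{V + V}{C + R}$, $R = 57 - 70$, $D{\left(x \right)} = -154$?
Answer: $9201$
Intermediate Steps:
$R = -13$
$X{\left(V,C \right)} = \frac{2 V}{-13 + C}$ ($X{\left(V,C \right)} = \frac{V + V}{C - 13} = \frac{2 V}{-13 + C}$)
$\left(X{\left(-84,55 \right)} + D{\left(145 \right)}\right) + 9359 = \left(2 \left(-84\right) \frac{1}{-13 + 55} - 154\right) + 9359 = \left(2 \left(-84\right) \frac{1}{42} - 154\right) + 9359 = \left(-4 - 154\right) + 9359 = -158 + 9359 = 9201$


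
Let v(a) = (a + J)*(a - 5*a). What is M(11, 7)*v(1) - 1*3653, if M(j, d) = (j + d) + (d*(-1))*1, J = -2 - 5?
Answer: -3389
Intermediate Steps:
J = -7
v(a) = -4*a*(-7 + a) (v(a) = (a - 7)*(a - 5*a) = (-7 + a)*(-4*a) = -4*a*(-7 + a))
M(j, d) = j (M(j, d) = (d + j) - d*1 = (d + j) - d = j)
M(11, 7)*v(1) - 1*3653 = 11*(4*1*(7 - 1*1)) - 1*3653 = 11*(4*1*(7 - 1)) - 3653 = 11*(4*1*6) - 3653 = 11*24 - 3653 = 264 - 3653 = -3389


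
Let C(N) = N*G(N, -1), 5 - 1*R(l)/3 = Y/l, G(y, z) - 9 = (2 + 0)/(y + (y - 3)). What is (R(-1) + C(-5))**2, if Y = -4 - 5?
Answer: 534361/169 ≈ 3161.9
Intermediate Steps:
Y = -9
G(y, z) = 9 + 2/(-3 + 2*y) (G(y, z) = 9 + (2 + 0)/(y + (y - 3)) = 9 + 2/(y + (-3 + y)) = 9 + 2/(-3 + 2*y))
R(l) = 15 + 27/l (R(l) = 15 - (-27)/l = 15 + 27/l)
C(N) = N*(-25 + 18*N)/(-3 + 2*N) (C(N) = N*((-25 + 18*N)/(-3 + 2*N)) = N*(-25 + 18*N)/(-3 + 2*N))
(R(-1) + C(-5))**2 = ((15 + 27/(-1)) - 5*(-25 + 18*(-5))/(-3 + 2*(-5)))**2 = ((15 + 27*(-1)) - 5*(-25 - 90)/(-3 - 10))**2 = ((15 - 27) - 5*(-115)/(-13))**2 = (-12 - 5*(-1/13)*(-115))**2 = (-12 - 575/13)**2 = (-731/13)**2 = 534361/169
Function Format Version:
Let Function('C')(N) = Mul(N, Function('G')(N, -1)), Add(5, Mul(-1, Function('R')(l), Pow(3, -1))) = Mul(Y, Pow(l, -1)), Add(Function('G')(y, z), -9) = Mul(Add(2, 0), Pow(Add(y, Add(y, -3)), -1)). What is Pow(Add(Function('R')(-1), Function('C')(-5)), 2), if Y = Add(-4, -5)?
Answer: Rational(534361, 169) ≈ 3161.9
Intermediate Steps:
Y = -9
Function('G')(y, z) = Add(9, Mul(2, Pow(Add(-3, Mul(2, y)), -1))) (Function('G')(y, z) = Add(9, Mul(Add(2, 0), Pow(Add(y, Add(y, -3)), -1))) = Add(9, Mul(2, Pow(Add(y, Add(-3, y)), -1))) = Add(9, Mul(2, Pow(Add(-3, Mul(2, y)), -1))))
Function('R')(l) = Add(15, Mul(27, Pow(l, -1))) (Function('R')(l) = Add(15, Mul(-3, Mul(-9, Pow(l, -1)))) = Add(15, Mul(27, Pow(l, -1))))
Function('C')(N) = Mul(N, Pow(Add(-3, Mul(2, N)), -1), Add(-25, Mul(18, N))) (Function('C')(N) = Mul(N, Mul(Pow(Add(-3, Mul(2, N)), -1), Add(-25, Mul(18, N)))) = Mul(N, Pow(Add(-3, Mul(2, N)), -1), Add(-25, Mul(18, N))))
Pow(Add(Function('R')(-1), Function('C')(-5)), 2) = Pow(Add(Add(15, Mul(27, Pow(-1, -1))), Mul(-5, Pow(Add(-3, Mul(2, -5)), -1), Add(-25, Mul(18, -5)))), 2) = Pow(Add(Add(15, Mul(27, -1)), Mul(-5, Pow(Add(-3, -10), -1), Add(-25, -90))), 2) = Pow(Add(Add(15, -27), Mul(-5, Pow(-13, -1), -115)), 2) = Pow(Add(-12, Mul(-5, Rational(-1, 13), -115)), 2) = Pow(Add(-12, Rational(-575, 13)), 2) = Pow(Rational(-731, 13), 2) = Rational(534361, 169)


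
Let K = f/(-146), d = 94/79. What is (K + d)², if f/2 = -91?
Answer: 197430601/33258289 ≈ 5.9363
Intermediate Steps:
f = -182 (f = 2*(-91) = -182)
d = 94/79 (d = 94*(1/79) = 94/79 ≈ 1.1899)
K = 91/73 (K = -182/(-146) = -182*(-1/146) = 91/73 ≈ 1.2466)
(K + d)² = (91/73 + 94/79)² = (14051/5767)² = 197430601/33258289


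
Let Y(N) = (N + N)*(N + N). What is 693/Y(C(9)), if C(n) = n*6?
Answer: 77/1296 ≈ 0.059414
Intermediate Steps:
C(n) = 6*n
Y(N) = 4*N² (Y(N) = (2*N)*(2*N) = 4*N²)
693/Y(C(9)) = 693/((4*(6*9)²)) = 693/((4*54²)) = 693/((4*2916)) = 693/11664 = 693*(1/11664) = 77/1296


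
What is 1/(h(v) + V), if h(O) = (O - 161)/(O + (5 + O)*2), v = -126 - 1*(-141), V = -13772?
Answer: -55/757606 ≈ -7.2597e-5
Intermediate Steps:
v = 15 (v = -126 + 141 = 15)
h(O) = (-161 + O)/(10 + 3*O) (h(O) = (-161 + O)/(O + (10 + 2*O)) = (-161 + O)/(10 + 3*O))
1/(h(v) + V) = 1/((-161 + 15)/(10 + 3*15) - 13772) = 1/(-146/(10 + 45) - 13772) = 1/(-146/55 - 13772) = 1/(-757606/55) = -55/757606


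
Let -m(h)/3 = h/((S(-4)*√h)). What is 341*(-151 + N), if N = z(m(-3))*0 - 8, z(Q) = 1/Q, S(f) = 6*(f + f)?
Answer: -54219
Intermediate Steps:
S(f) = 12*f (S(f) = 6*(2*f) = 12*f)
m(h) = √h/16 (m(h) = -3*h/((12*(-4))*√h) = -3*h/((-48*√h)) = -3*h*(-1/(48*√h)) = -(-1)*√h/16 = √h/16)
N = -8 (N = 0/(√(-3)/16) - 8 = 0/((I*√3)/16) - 8 = 0/(I*√3/16) - 8 = -16*I*√3/3*0 - 8 = 0 - 8 = -8)
341*(-151 + N) = 341*(-151 - 8) = 341*(-159) = -54219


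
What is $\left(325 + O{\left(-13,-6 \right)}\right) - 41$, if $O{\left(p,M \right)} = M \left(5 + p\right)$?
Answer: $332$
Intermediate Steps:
$\left(325 + O{\left(-13,-6 \right)}\right) - 41 = \left(325 - 6 \left(5 - 13\right)\right) - 41 = \left(325 - -48\right) - 41 = \left(325 + 48\right) - 41 = 373 - 41 = 332$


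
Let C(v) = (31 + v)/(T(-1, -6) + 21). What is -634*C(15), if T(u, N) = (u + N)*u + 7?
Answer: -29164/35 ≈ -833.26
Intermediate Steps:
T(u, N) = 7 + u*(N + u) (T(u, N) = (N + u)*u + 7 = u*(N + u) + 7 = 7 + u*(N + u))
C(v) = 31/35 + v/35 (C(v) = (31 + v)/((7 + (-1)² - 6*(-1)) + 21) = (31 + v)/((7 + 1 + 6) + 21) = (31 + v)/(14 + 21) = (31 + v)/35 = (31 + v)*(1/35) = 31/35 + v/35)
-634*C(15) = -634*(31/35 + (1/35)*15) = -634*(31/35 + 3/7) = -634*46/35 = -1*29164/35 = -29164/35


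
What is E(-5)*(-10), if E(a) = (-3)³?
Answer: 270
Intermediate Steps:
E(a) = -27
E(-5)*(-10) = -27*(-10) = 270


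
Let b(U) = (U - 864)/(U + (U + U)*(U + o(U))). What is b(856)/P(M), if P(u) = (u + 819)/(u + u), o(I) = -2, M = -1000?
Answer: -2000/33098203 ≈ -6.0426e-5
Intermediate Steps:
P(u) = (819 + u)/(2*u) (P(u) = (819 + u)/((2*u)) = (819 + u)*(1/(2*u)) = (819 + u)/(2*u))
b(U) = (-864 + U)/(U + 2*U*(-2 + U)) (b(U) = (U - 864)/(U + (U + U)*(U - 2)) = (-864 + U)/(U + (2*U)*(-2 + U)) = (-864 + U)/(U + 2*U*(-2 + U)))
b(856)/P(M) = ((-864 + 856)/(856*(-3 + 2*856)))/(((½)*(819 - 1000)/(-1000))) = ((1/856)*(-8)/(-3 + 1712))/(((½)*(-1/1000)*(-181))) = ((1/856)*(-8)/1709)/(181/2000) = ((1/856)*(1/1709)*(-8))*(2000/181) = -1/182863*2000/181 = -2000/33098203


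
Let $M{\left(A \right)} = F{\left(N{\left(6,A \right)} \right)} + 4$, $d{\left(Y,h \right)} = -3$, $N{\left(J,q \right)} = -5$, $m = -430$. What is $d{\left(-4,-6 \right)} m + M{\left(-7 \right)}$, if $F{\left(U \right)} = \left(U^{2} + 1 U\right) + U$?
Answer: $1309$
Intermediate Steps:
$F{\left(U \right)} = U^{2} + 2 U$ ($F{\left(U \right)} = \left(U^{2} + U\right) + U = \left(U + U^{2}\right) + U = U^{2} + 2 U$)
$M{\left(A \right)} = 19$ ($M{\left(A \right)} = - 5 \left(2 - 5\right) + 4 = \left(-5\right) \left(-3\right) + 4 = 15 + 4 = 19$)
$d{\left(-4,-6 \right)} m + M{\left(-7 \right)} = \left(-3\right) \left(-430\right) + 19 = 1290 + 19 = 1309$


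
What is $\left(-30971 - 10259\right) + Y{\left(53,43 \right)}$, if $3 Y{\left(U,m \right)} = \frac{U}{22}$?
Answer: $- \frac{2721127}{66} \approx -41229.0$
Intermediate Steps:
$Y{\left(U,m \right)} = \frac{U}{66}$ ($Y{\left(U,m \right)} = \frac{U \frac{1}{22}}{3} = \frac{\frac{1}{22} U}{3} = \frac{U}{66}$)
$\left(-30971 - 10259\right) + Y{\left(53,43 \right)} = \left(-30971 - 10259\right) + \frac{1}{66} \cdot 53 = -41230 + \frac{53}{66} = - \frac{2721127}{66}$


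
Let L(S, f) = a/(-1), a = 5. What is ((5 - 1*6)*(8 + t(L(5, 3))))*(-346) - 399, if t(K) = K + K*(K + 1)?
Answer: 7559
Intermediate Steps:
L(S, f) = -5 (L(S, f) = 5/(-1) = 5*(-1) = -5)
t(K) = K + K*(1 + K)
((5 - 1*6)*(8 + t(L(5, 3))))*(-346) - 399 = ((5 - 1*6)*(8 - 5*(2 - 5)))*(-346) - 399 = ((5 - 6)*(8 - 5*(-3)))*(-346) - 399 = -(8 + 15)*(-346) - 399 = -1*23*(-346) - 399 = -23*(-346) - 399 = 7958 - 399 = 7559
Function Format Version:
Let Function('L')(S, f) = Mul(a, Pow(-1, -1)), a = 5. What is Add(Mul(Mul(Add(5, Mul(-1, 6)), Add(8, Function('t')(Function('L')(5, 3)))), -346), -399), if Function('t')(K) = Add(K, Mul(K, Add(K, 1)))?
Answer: 7559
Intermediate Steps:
Function('L')(S, f) = -5 (Function('L')(S, f) = Mul(5, Pow(-1, -1)) = Mul(5, -1) = -5)
Function('t')(K) = Add(K, Mul(K, Add(1, K)))
Add(Mul(Mul(Add(5, Mul(-1, 6)), Add(8, Function('t')(Function('L')(5, 3)))), -346), -399) = Add(Mul(Mul(Add(5, Mul(-1, 6)), Add(8, Mul(-5, Add(2, -5)))), -346), -399) = Add(Mul(Mul(Add(5, -6), Add(8, Mul(-5, -3))), -346), -399) = Add(Mul(Mul(-1, Add(8, 15)), -346), -399) = Add(Mul(Mul(-1, 23), -346), -399) = Add(Mul(-23, -346), -399) = Add(7958, -399) = 7559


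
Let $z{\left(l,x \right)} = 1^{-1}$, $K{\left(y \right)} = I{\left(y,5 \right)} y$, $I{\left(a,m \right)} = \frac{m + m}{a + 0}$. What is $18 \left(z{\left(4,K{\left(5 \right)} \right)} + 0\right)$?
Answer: $18$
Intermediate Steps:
$I{\left(a,m \right)} = \frac{2 m}{a}$
$K{\left(y \right)} = 10$ ($K{\left(y \right)} = 2 \cdot 5 \frac{1}{y} y = \frac{10}{y} y = 10$)
$z{\left(l,x \right)} = 1$
$18 \left(z{\left(4,K{\left(5 \right)} \right)} + 0\right) = 18 \left(1 + 0\right) = 18 \cdot 1 = 18$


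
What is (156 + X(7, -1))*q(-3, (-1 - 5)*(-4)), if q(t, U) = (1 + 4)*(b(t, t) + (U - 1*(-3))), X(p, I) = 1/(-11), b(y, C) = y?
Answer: 205800/11 ≈ 18709.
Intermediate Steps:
X(p, I) = -1/11
q(t, U) = 15 + 5*U + 5*t (q(t, U) = (1 + 4)*(t + (U - 1*(-3))) = 5*(t + (U + 3)) = 5*(t + (3 + U)) = 5*(3 + U + t) = 15 + 5*U + 5*t)
(156 + X(7, -1))*q(-3, (-1 - 5)*(-4)) = (156 - 1/11)*(15 + 5*((-1 - 5)*(-4)) + 5*(-3)) = 1715*(15 + 5*(-6*(-4)) - 15)/11 = 1715*(15 + 5*24 - 15)/11 = 1715*(15 + 120 - 15)/11 = (1715/11)*120 = 205800/11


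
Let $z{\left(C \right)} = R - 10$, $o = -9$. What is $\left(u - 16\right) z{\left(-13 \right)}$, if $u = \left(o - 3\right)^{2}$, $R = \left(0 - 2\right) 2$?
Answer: $-1792$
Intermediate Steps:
$R = -4$ ($R = \left(-2\right) 2 = -4$)
$z{\left(C \right)} = -14$ ($z{\left(C \right)} = -4 - 10 = -14$)
$u = 144$ ($u = \left(-9 - 3\right)^{2} = \left(-12\right)^{2} = 144$)
$\left(u - 16\right) z{\left(-13 \right)} = \left(144 - 16\right) \left(-14\right) = 128 \left(-14\right) = -1792$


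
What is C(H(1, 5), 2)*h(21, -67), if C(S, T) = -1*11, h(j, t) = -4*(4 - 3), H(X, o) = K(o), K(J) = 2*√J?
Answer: 44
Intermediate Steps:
H(X, o) = 2*√o
h(j, t) = -4 (h(j, t) = -4*1 = -4)
C(S, T) = -11
C(H(1, 5), 2)*h(21, -67) = -11*(-4) = 44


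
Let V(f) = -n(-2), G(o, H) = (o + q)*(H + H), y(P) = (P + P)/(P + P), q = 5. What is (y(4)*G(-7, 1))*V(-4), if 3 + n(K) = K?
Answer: -20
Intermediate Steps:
n(K) = -3 + K
y(P) = 1 (y(P) = (2*P)/((2*P)) = (2*P)*(1/(2*P)) = 1)
G(o, H) = 2*H*(5 + o) (G(o, H) = (o + 5)*(H + H) = (5 + o)*(2*H) = 2*H*(5 + o))
V(f) = 5 (V(f) = -(-3 - 2) = -1*(-5) = 5)
(y(4)*G(-7, 1))*V(-4) = (1*(2*1*(5 - 7)))*5 = (1*(2*1*(-2)))*5 = (1*(-4))*5 = -4*5 = -20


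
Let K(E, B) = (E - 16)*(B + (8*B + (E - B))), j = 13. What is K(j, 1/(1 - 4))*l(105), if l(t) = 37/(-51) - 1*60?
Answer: 96007/51 ≈ 1882.5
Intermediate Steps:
K(E, B) = (-16 + E)*(E + 8*B) (K(E, B) = (-16 + E)*(B + (E + 7*B)) = (-16 + E)*(E + 8*B))
l(t) = -3097/51 (l(t) = 37*(-1/51) - 60 = -37/51 - 60 = -3097/51)
K(j, 1/(1 - 4))*l(105) = (13² - 128/(1 - 4) - 16*13 + 8*13/(1 - 4))*(-3097/51) = (169 - 128/(-3) - 208 + 8*13/(-3))*(-3097/51) = (169 - 128*(-⅓) - 208 + 8*(-⅓)*13)*(-3097/51) = (169 + 128/3 - 208 - 104/3)*(-3097/51) = -31*(-3097/51) = 96007/51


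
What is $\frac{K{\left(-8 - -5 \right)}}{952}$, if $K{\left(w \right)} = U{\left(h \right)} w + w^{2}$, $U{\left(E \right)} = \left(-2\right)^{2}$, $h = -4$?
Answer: $- \frac{3}{952} \approx -0.0031513$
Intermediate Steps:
$U{\left(E \right)} = 4$
$K{\left(w \right)} = w^{2} + 4 w$ ($K{\left(w \right)} = 4 w + w^{2} = w^{2} + 4 w$)
$\frac{K{\left(-8 - -5 \right)}}{952} = \frac{\left(-8 - -5\right) \left(4 - 3\right)}{952} = \left(-8 + 5\right) \left(4 + \left(-8 + 5\right)\right) \frac{1}{952} = - 3 \left(4 - 3\right) \frac{1}{952} = \left(-3\right) 1 \cdot \frac{1}{952} = \left(-3\right) \frac{1}{952} = - \frac{3}{952}$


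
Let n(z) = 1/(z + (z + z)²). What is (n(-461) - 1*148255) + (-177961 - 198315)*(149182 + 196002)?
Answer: -110352946087804296/849623 ≈ -1.2988e+11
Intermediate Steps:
n(z) = 1/(z + 4*z²) (n(z) = 1/(z + (2*z)²) = 1/(z + 4*z²))
(n(-461) - 1*148255) + (-177961 - 198315)*(149182 + 196002) = (1/((-461)*(1 + 4*(-461))) - 1*148255) + (-177961 - 198315)*(149182 + 196002) = (-1/(461*(1 - 1844)) - 148255) - 376276*345184 = (-1/461/(-1843) - 148255) - 129884454784 = (-1/461*(-1/1843) - 148255) - 129884454784 = (1/849623 - 148255) - 129884454784 = -125960857864/849623 - 129884454784 = -110352946087804296/849623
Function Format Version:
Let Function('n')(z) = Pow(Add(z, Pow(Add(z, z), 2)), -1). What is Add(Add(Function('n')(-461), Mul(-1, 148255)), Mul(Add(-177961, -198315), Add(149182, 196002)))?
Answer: Rational(-110352946087804296, 849623) ≈ -1.2988e+11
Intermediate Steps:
Function('n')(z) = Pow(Add(z, Mul(4, Pow(z, 2))), -1) (Function('n')(z) = Pow(Add(z, Pow(Mul(2, z), 2)), -1) = Pow(Add(z, Mul(4, Pow(z, 2))), -1))
Add(Add(Function('n')(-461), Mul(-1, 148255)), Mul(Add(-177961, -198315), Add(149182, 196002))) = Add(Add(Mul(Pow(-461, -1), Pow(Add(1, Mul(4, -461)), -1)), Mul(-1, 148255)), Mul(Add(-177961, -198315), Add(149182, 196002))) = Add(Add(Mul(Rational(-1, 461), Pow(Add(1, -1844), -1)), -148255), Mul(-376276, 345184)) = Add(Add(Mul(Rational(-1, 461), Pow(-1843, -1)), -148255), -129884454784) = Add(Add(Mul(Rational(-1, 461), Rational(-1, 1843)), -148255), -129884454784) = Add(Add(Rational(1, 849623), -148255), -129884454784) = Add(Rational(-125960857864, 849623), -129884454784) = Rational(-110352946087804296, 849623)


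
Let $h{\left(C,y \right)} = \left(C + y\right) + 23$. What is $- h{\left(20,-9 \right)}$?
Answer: $-34$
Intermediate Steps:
$h{\left(C,y \right)} = 23 + C + y$
$- h{\left(20,-9 \right)} = - (23 + 20 - 9) = \left(-1\right) 34 = -34$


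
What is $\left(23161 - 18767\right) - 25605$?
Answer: $-21211$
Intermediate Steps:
$\left(23161 - 18767\right) - 25605 = 4394 - 25605 = -21211$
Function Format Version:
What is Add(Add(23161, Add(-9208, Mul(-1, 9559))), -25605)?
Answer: -21211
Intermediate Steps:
Add(Add(23161, Add(-9208, Mul(-1, 9559))), -25605) = Add(Add(23161, Add(-9208, -9559)), -25605) = Add(Add(23161, -18767), -25605) = Add(4394, -25605) = -21211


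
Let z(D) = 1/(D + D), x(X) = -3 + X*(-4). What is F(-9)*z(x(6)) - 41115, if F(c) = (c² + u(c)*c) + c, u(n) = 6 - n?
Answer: -246683/6 ≈ -41114.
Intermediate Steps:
x(X) = -3 - 4*X
F(c) = c + c² + c*(6 - c) (F(c) = (c² + (6 - c)*c) + c = (c² + c*(6 - c)) + c = c + c² + c*(6 - c))
z(D) = 1/(2*D)
F(-9)*z(x(6)) - 41115 = (7*(-9))*(1/(2*(-3 - 4*6))) - 41115 = -63/(2*(-3 - 24)) - 41115 = -63/(2*(-27)) - 41115 = -63*(-1)/(2*27) - 41115 = -63*(-1/54) - 41115 = 7/6 - 41115 = -246683/6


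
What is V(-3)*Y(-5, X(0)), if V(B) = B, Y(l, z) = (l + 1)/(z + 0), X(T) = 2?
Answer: 6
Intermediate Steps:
Y(l, z) = (1 + l)/z
V(-3)*Y(-5, X(0)) = -3*(1 - 5)/2 = -3*(-4)/2 = -3*(-2) = 6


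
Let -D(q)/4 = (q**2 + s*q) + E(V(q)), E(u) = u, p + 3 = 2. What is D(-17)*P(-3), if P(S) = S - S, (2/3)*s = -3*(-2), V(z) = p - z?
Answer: 0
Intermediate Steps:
p = -1 (p = -3 + 2 = -1)
V(z) = -1 - z
s = 9 (s = 3*(-3*(-2))/2 = (3/2)*6 = 9)
P(S) = 0
D(q) = 4 - 32*q - 4*q**2 (D(q) = -4*((q**2 + 9*q) + (-1 - q)) = -4*(-1 + q**2 + 8*q) = 4 - 32*q - 4*q**2)
D(-17)*P(-3) = (4 - 32*(-17) - 4*(-17)**2)*0 = (4 + 544 - 4*289)*0 = (4 + 544 - 1156)*0 = -608*0 = 0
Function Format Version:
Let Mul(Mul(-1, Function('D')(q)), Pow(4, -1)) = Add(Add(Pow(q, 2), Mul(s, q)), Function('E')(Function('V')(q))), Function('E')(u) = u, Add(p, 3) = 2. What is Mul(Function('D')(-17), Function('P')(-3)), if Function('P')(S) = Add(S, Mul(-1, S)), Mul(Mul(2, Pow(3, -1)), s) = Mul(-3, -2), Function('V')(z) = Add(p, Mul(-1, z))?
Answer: 0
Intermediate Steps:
p = -1 (p = Add(-3, 2) = -1)
Function('V')(z) = Add(-1, Mul(-1, z))
s = 9 (s = Mul(Rational(3, 2), Mul(-3, -2)) = Mul(Rational(3, 2), 6) = 9)
Function('P')(S) = 0
Function('D')(q) = Add(4, Mul(-32, q), Mul(-4, Pow(q, 2))) (Function('D')(q) = Mul(-4, Add(Add(Pow(q, 2), Mul(9, q)), Add(-1, Mul(-1, q)))) = Mul(-4, Add(-1, Pow(q, 2), Mul(8, q))) = Add(4, Mul(-32, q), Mul(-4, Pow(q, 2))))
Mul(Function('D')(-17), Function('P')(-3)) = Mul(Add(4, Mul(-32, -17), Mul(-4, Pow(-17, 2))), 0) = Mul(Add(4, 544, Mul(-4, 289)), 0) = Mul(Add(4, 544, -1156), 0) = Mul(-608, 0) = 0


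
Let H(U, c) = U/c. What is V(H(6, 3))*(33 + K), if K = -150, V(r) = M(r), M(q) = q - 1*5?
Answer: 351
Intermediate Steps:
M(q) = -5 + q (M(q) = q - 5 = -5 + q)
V(r) = -5 + r
V(H(6, 3))*(33 + K) = (-5 + 6/3)*(33 - 150) = (-5 + 6*(⅓))*(-117) = (-5 + 2)*(-117) = -3*(-117) = 351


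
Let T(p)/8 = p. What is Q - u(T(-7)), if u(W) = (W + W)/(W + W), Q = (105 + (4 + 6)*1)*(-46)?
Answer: -5291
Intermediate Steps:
T(p) = 8*p
Q = -5290 (Q = (105 + 10*1)*(-46) = (105 + 10)*(-46) = 115*(-46) = -5290)
u(W) = 1 (u(W) = (2*W)/((2*W)) = (2*W)*(1/(2*W)) = 1)
Q - u(T(-7)) = -5290 - 1*1 = -5290 - 1 = -5291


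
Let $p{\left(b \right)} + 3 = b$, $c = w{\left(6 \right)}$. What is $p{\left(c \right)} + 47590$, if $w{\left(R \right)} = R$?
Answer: $47593$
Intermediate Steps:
$c = 6$
$p{\left(b \right)} = -3 + b$
$p{\left(c \right)} + 47590 = \left(-3 + 6\right) + 47590 = 3 + 47590 = 47593$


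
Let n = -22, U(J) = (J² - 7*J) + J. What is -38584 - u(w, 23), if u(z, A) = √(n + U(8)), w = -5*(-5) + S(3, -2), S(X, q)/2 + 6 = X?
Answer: -38584 - I*√6 ≈ -38584.0 - 2.4495*I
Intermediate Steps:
U(J) = J² - 6*J
S(X, q) = -12 + 2*X
w = 19 (w = -5*(-5) + (-12 + 2*3) = 25 + (-12 + 6) = 25 - 6 = 19)
u(z, A) = I*√6 (u(z, A) = √(-22 + 8*(-6 + 8)) = √(-22 + 8*2) = √(-22 + 16) = √(-6) = I*√6)
-38584 - u(w, 23) = -38584 - I*√6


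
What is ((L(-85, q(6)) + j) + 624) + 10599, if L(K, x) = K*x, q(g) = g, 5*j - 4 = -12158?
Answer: 41411/5 ≈ 8282.2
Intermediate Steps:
j = -12154/5 (j = ⅘ + (⅕)*(-12158) = ⅘ - 12158/5 = -12154/5 ≈ -2430.8)
((L(-85, q(6)) + j) + 624) + 10599 = ((-85*6 - 12154/5) + 624) + 10599 = ((-510 - 12154/5) + 624) + 10599 = (-14704/5 + 624) + 10599 = -11584/5 + 10599 = 41411/5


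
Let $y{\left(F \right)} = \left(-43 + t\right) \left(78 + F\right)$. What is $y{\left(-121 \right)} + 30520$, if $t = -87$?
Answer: $36110$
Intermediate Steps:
$y{\left(F \right)} = -10140 - 130 F$ ($y{\left(F \right)} = \left(-43 - 87\right) \left(78 + F\right) = - 130 \left(78 + F\right) = -10140 - 130 F$)
$y{\left(-121 \right)} + 30520 = \left(-10140 - -15730\right) + 30520 = \left(-10140 + 15730\right) + 30520 = 5590 + 30520 = 36110$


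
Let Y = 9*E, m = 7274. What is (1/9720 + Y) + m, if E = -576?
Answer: 20314801/9720 ≈ 2090.0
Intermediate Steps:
Y = -5184 (Y = 9*(-576) = -5184)
(1/9720 + Y) + m = (1/9720 - 5184) + 7274 = -50388479/9720 + 7274 = 20314801/9720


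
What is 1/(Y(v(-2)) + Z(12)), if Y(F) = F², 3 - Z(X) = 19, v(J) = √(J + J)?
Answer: -1/20 ≈ -0.050000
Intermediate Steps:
v(J) = √2*√J (v(J) = √(2*J) = √2*√J)
Z(X) = -16 (Z(X) = 3 - 1*19 = 3 - 19 = -16)
1/(Y(v(-2)) + Z(12)) = 1/((√2*√(-2))² - 16) = 1/((√2*(I*√2))² - 16) = 1/((2*I)² - 16) = 1/(-4 - 16) = 1/(-20) = -1/20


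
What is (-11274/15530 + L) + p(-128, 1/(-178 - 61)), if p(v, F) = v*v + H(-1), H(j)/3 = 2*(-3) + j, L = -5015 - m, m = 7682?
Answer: 28460853/7765 ≈ 3665.3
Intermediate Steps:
L = -12697 (L = -5015 - 1*7682 = -5015 - 7682 = -12697)
H(j) = -18 + 3*j (H(j) = 3*(2*(-3) + j) = 3*(-6 + j) = -18 + 3*j)
p(v, F) = -21 + v**2 (p(v, F) = v*v + (-18 + 3*(-1)) = v**2 + (-18 - 3) = v**2 - 21 = -21 + v**2)
(-11274/15530 + L) + p(-128, 1/(-178 - 61)) = (-11274/15530 - 12697) + (-21 + (-128)**2) = (-11274*1/15530 - 12697) + (-21 + 16384) = (-5637/7765 - 12697) + 16363 = -98597842/7765 + 16363 = 28460853/7765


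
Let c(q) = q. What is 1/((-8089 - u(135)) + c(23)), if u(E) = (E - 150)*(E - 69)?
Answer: -1/7076 ≈ -0.00014132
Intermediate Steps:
u(E) = (-150 + E)*(-69 + E)
1/((-8089 - u(135)) + c(23)) = 1/((-8089 - (10350 + 135² - 219*135)) + 23) = 1/((-8089 - (10350 + 18225 - 29565)) + 23) = 1/((-8089 - 1*(-990)) + 23) = 1/((-8089 + 990) + 23) = 1/(-7099 + 23) = 1/(-7076) = -1/7076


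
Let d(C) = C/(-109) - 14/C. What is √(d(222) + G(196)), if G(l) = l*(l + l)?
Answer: √11246806487337/12099 ≈ 277.18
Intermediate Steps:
G(l) = 2*l² (G(l) = l*(2*l) = 2*l²)
d(C) = -14/C - C/109 (d(C) = C*(-1/109) - 14/C = -C/109 - 14/C = -14/C - C/109)
√(d(222) + G(196)) = √((-14/222 - 1/109*222) + 2*196²) = √((-14*1/222 - 222/109) + 2*38416) = √((-7/111 - 222/109) + 76832) = √(-25405/12099 + 76832) = √(929564963/12099) = √11246806487337/12099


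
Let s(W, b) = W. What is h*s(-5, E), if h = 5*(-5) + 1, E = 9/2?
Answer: 120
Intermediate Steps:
E = 9/2 (E = 9*(½) = 9/2 ≈ 4.5000)
h = -24 (h = -25 + 1 = -24)
h*s(-5, E) = -24*(-5) = 120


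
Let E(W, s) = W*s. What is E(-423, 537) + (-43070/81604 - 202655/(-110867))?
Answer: -1027533322504969/4523595334 ≈ -2.2715e+5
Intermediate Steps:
E(-423, 537) + (-43070/81604 - 202655/(-110867)) = -423*537 + (-43070/81604 - 202655/(-110867)) = -227151 + (-43070*1/81604 - 202655*(-1/110867)) = -227151 + (-21535/40802 + 202655/110867) = -227151 + 5881208465/4523595334 = -1027533322504969/4523595334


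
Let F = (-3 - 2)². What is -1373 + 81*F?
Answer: 652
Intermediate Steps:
F = 25 (F = (-5)² = 25)
-1373 + 81*F = -1373 + 81*25 = -1373 + 2025 = 652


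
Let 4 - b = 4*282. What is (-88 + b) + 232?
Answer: -980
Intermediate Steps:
b = -1124 (b = 4 - 4*282 = 4 - 1*1128 = 4 - 1128 = -1124)
(-88 + b) + 232 = (-88 - 1124) + 232 = -1212 + 232 = -980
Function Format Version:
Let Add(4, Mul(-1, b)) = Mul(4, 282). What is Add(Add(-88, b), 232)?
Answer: -980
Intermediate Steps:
b = -1124 (b = Add(4, Mul(-1, Mul(4, 282))) = Add(4, Mul(-1, 1128)) = Add(4, -1128) = -1124)
Add(Add(-88, b), 232) = Add(Add(-88, -1124), 232) = Add(-1212, 232) = -980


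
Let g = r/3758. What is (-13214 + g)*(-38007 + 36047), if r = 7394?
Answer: 48657801640/1879 ≈ 2.5896e+7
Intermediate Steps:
g = 3697/1879 (g = 7394/3758 = 7394*(1/3758) = 3697/1879 ≈ 1.9675)
(-13214 + g)*(-38007 + 36047) = (-13214 + 3697/1879)*(-38007 + 36047) = -24825409/1879*(-1960) = 48657801640/1879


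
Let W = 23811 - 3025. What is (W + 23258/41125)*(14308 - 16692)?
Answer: -2037956459072/41125 ≈ -4.9555e+7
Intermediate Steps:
W = 20786
(W + 23258/41125)*(14308 - 16692) = (20786 + 23258/41125)*(14308 - 16692) = (20786 + 23258*(1/41125))*(-2384) = (20786 + 23258/41125)*(-2384) = (854847508/41125)*(-2384) = -2037956459072/41125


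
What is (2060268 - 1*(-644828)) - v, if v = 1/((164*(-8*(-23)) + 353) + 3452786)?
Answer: 9422701473239/3483315 ≈ 2.7051e+6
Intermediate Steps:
v = 1/3483315 (v = 1/((164*184 + 353) + 3452786) = 1/((30176 + 353) + 3452786) = 1/(30529 + 3452786) = 1/3483315 ≈ 2.8708e-7)
(2060268 - 1*(-644828)) - v = (2060268 - 1*(-644828)) - 1*1/3483315 = (2060268 + 644828) - 1/3483315 = 2705096 - 1/3483315 = 9422701473239/3483315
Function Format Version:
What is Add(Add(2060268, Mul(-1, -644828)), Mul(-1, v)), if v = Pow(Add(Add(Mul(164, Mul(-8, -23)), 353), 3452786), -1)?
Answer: Rational(9422701473239, 3483315) ≈ 2.7051e+6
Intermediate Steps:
v = Rational(1, 3483315) (v = Pow(Add(Add(Mul(164, 184), 353), 3452786), -1) = Pow(Add(Add(30176, 353), 3452786), -1) = Pow(Add(30529, 3452786), -1) = Pow(3483315, -1) = Rational(1, 3483315) ≈ 2.8708e-7)
Add(Add(2060268, Mul(-1, -644828)), Mul(-1, v)) = Add(Add(2060268, Mul(-1, -644828)), Mul(-1, Rational(1, 3483315))) = Add(Add(2060268, 644828), Rational(-1, 3483315)) = Add(2705096, Rational(-1, 3483315)) = Rational(9422701473239, 3483315)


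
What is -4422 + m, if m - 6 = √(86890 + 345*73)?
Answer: -4416 + 5*√4483 ≈ -4081.2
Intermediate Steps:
m = 6 + 5*√4483 (m = 6 + √(86890 + 345*73) = 6 + √(86890 + 25185) = 6 + √112075 = 6 + 5*√4483 ≈ 340.78)
-4422 + m = -4422 + (6 + 5*√4483) = -4416 + 5*√4483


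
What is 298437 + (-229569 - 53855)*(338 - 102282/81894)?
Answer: -1298632615947/13649 ≈ -9.5145e+7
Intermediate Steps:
298437 + (-229569 - 53855)*(338 - 102282/81894) = 298437 - 283424*(338 - 102282*1/81894) = 298437 - 283424*(338 - 17047/13649) = 298437 - 283424*4596315/13649 = 298437 - 1302705982560/13649 = -1298632615947/13649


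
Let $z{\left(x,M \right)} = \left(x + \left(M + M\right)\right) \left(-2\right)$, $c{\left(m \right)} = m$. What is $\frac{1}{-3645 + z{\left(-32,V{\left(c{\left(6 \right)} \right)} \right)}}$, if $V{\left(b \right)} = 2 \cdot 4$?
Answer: $- \frac{1}{3613} \approx -0.00027678$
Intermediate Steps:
$V{\left(b \right)} = 8$
$z{\left(x,M \right)} = - 4 M - 2 x$ ($z{\left(x,M \right)} = \left(x + 2 M\right) \left(-2\right) = - 4 M - 2 x$)
$\frac{1}{-3645 + z{\left(-32,V{\left(c{\left(6 \right)} \right)} \right)}} = \frac{1}{-3645 - -32} = \frac{1}{-3645 + \left(-32 + 64\right)} = \frac{1}{-3645 + 32} = \frac{1}{-3613} = - \frac{1}{3613}$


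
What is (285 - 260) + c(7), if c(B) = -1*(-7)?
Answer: 32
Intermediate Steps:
c(B) = 7
(285 - 260) + c(7) = (285 - 260) + 7 = 25 + 7 = 32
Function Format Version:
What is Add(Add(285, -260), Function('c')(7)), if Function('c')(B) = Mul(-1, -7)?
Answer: 32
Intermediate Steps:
Function('c')(B) = 7
Add(Add(285, -260), Function('c')(7)) = Add(Add(285, -260), 7) = Add(25, 7) = 32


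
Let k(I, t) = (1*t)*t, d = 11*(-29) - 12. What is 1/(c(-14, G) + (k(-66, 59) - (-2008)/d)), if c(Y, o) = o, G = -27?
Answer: 331/1141266 ≈ 0.00029003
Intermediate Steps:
d = -331 (d = -319 - 12 = -331)
k(I, t) = t**2 (k(I, t) = t*t = t**2)
1/(c(-14, G) + (k(-66, 59) - (-2008)/d)) = 1/(-27 + (59**2 - (-2008)/(-331))) = 1/(-27 + (3481 - (-2008)*(-1)/331)) = 1/(-27 + (3481 - 1*2008/331)) = 1/(-27 + (3481 - 2008/331)) = 1/(-27 + 1150203/331) = 1/(1141266/331) = 331/1141266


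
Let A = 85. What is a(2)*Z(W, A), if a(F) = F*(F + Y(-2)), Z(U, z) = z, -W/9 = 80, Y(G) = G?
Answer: 0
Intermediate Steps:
W = -720 (W = -9*80 = -720)
a(F) = F*(-2 + F) (a(F) = F*(F - 2) = F*(-2 + F))
a(2)*Z(W, A) = (2*(-2 + 2))*85 = (2*0)*85 = 0*85 = 0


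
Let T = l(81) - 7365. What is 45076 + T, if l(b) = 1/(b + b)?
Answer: 6109183/162 ≈ 37711.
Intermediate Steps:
l(b) = 1/(2*b)
T = -1193129/162 (T = (½)/81 - 7365 = (½)*(1/81) - 7365 = 1/162 - 7365 = -1193129/162 ≈ -7365.0)
45076 + T = 45076 - 1193129/162 = 6109183/162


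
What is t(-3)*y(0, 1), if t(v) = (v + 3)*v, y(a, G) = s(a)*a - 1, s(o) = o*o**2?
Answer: 0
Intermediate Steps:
s(o) = o**3
y(a, G) = -1 + a**4 (y(a, G) = a**3*a - 1 = a**4 - 1 = -1 + a**4)
t(v) = v*(3 + v) (t(v) = (3 + v)*v = v*(3 + v))
t(-3)*y(0, 1) = (-3*(3 - 3))*(-1 + 0**4) = (-3*0)*(-1 + 0) = 0*(-1) = 0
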